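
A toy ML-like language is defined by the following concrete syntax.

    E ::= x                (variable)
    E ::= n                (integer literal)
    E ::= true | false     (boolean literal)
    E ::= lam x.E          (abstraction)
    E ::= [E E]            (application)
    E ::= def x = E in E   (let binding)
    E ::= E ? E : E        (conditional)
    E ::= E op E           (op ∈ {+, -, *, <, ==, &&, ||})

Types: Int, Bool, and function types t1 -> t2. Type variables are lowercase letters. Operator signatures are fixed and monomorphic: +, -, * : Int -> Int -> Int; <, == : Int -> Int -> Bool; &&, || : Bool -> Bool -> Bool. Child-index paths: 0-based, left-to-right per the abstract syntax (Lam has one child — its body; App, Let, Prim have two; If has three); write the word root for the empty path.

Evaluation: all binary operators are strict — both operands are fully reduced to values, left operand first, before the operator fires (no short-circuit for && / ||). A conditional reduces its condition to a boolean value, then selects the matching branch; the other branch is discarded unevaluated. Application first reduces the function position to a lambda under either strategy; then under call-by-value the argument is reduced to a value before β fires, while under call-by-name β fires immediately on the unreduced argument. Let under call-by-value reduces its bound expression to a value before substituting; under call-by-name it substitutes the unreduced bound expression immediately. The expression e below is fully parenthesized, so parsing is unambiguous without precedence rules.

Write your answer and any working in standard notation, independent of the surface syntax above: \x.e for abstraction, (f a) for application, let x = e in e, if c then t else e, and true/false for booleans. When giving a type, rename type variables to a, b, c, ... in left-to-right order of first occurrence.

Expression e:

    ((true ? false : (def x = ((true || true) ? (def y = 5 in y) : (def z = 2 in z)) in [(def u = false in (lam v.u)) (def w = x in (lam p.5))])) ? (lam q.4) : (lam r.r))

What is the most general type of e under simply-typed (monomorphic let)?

Answer: Int -> Int

Derivation:
  unify Bool ~ Bool
  unify Bool ~ Bool
  unify Bool ~ Bool
  unify Bool ~ Bool
let y : Int
y : Int
let z : Int
z : Int
  unify Int ~ Int
let x : Int
let u : Bool
u : Bool
\v._ : a -> Bool
x : Int
let w : Int
\p._ : b -> Int
  unify a -> Bool ~ (b -> Int) -> c
  unify a ~ b -> Int
  unify Bool ~ c
_ _ : Bool
  unify Bool ~ Bool
  unify Bool ~ Bool
\q._ : d -> Int
r : e
\r._ : e -> e
  unify d -> Int ~ e -> e
  unify d ~ e
  unify Int ~ e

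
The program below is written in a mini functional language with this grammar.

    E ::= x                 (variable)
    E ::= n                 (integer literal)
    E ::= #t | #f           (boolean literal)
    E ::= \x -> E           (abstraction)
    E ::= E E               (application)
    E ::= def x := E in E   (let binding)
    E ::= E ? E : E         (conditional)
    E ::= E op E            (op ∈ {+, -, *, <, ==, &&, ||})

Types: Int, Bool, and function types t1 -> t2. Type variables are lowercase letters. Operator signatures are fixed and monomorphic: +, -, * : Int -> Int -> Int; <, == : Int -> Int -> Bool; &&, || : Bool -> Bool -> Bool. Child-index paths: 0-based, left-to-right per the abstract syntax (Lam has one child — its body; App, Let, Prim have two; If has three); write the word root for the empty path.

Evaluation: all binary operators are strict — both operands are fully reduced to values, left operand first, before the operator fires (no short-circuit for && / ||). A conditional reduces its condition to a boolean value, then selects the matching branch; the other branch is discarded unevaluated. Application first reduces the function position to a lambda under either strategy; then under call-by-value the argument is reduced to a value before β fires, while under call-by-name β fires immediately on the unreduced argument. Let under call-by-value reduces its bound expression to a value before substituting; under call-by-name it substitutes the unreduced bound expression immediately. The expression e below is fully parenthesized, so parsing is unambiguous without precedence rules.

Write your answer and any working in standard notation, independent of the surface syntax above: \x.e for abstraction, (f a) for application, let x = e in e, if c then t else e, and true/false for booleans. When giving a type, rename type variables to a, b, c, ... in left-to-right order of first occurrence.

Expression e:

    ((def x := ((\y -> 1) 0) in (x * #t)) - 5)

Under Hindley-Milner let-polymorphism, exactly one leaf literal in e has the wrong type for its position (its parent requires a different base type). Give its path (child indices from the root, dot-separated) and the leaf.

Answer: 0.1.1 : true

Trace:
\y._ : a -> Int
  unify a -> Int ~ Int -> b
  unify a ~ Int
  unify Int ~ b
_ _ : Int
let x : Int
x : Int
  unify Int ~ Int
  unify Bool ~ Int
  FAIL: mismatch Bool ~ Int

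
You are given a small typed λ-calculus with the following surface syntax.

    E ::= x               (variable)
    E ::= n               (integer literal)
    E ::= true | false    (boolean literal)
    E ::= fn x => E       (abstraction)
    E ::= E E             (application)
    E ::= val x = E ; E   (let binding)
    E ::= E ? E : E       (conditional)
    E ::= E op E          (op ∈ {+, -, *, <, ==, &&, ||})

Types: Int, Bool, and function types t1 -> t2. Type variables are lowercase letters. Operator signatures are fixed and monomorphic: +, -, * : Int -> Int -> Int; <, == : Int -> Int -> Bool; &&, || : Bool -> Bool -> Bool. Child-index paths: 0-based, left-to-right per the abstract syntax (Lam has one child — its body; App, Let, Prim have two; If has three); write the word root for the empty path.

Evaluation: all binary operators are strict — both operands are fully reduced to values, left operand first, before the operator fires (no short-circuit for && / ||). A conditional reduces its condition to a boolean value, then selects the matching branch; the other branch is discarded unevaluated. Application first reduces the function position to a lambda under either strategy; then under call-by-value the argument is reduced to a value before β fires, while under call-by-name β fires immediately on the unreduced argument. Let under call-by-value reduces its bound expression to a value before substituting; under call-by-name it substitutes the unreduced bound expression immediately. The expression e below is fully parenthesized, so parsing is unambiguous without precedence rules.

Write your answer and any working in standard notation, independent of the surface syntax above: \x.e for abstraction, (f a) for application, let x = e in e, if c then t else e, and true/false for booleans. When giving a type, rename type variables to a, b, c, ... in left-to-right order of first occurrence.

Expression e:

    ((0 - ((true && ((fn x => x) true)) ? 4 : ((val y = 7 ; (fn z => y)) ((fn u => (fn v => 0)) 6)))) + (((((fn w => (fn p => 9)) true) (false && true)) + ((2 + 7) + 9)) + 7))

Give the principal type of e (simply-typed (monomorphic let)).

Trace:
  unify Int ~ Int
  unify Bool ~ Bool
x : a
\x._ : a -> a
  unify a -> a ~ Bool -> b
  unify a ~ Bool
  unify Bool ~ b
_ _ : Bool
  unify Bool ~ Bool
  unify Bool ~ Bool
let y : Int
y : Int
\z._ : c -> Int
\v._ : e -> Int
\u._ : d -> e -> Int
  unify d -> e -> Int ~ Int -> f
  unify d ~ Int
  unify e -> Int ~ f
_ _ : e -> Int
  unify c -> Int ~ (e -> Int) -> g
  unify c ~ e -> Int
  unify Int ~ g
_ _ : Int
  unify Int ~ Int
  unify Int ~ Int
  unify Int ~ Int
\p._ : i -> Int
\w._ : h -> i -> Int
  unify h -> i -> Int ~ Bool -> j
  unify h ~ Bool
  unify i -> Int ~ j
_ _ : i -> Int
  unify Bool ~ Bool
  unify Bool ~ Bool
  unify i -> Int ~ Bool -> k
  unify i ~ Bool
  unify Int ~ k
_ _ : Int
  unify Int ~ Int
  unify Int ~ Int
  unify Int ~ Int
  unify Int ~ Int
  unify Int ~ Int
  unify Int ~ Int
  unify Int ~ Int
  unify Int ~ Int
  unify Int ~ Int

Answer: Int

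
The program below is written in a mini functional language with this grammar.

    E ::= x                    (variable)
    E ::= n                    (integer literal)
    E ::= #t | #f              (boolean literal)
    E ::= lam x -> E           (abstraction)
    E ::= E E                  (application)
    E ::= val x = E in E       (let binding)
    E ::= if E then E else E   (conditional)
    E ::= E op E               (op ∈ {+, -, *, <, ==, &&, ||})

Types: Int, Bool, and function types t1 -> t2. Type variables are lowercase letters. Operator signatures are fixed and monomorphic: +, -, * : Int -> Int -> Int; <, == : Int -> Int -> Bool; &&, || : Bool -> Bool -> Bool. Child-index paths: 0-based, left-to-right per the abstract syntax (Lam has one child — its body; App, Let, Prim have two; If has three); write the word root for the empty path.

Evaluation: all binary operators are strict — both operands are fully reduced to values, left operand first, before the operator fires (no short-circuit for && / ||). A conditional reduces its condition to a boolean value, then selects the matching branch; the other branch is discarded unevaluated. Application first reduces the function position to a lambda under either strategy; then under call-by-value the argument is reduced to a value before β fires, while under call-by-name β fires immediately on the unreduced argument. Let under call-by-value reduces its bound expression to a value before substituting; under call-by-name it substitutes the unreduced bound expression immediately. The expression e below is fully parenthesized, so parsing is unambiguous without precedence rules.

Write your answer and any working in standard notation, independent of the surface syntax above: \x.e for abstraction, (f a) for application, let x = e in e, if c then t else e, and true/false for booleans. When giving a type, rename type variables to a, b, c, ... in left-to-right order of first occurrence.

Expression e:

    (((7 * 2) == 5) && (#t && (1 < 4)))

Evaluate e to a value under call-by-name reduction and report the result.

Trace:
step 0: (((7 * 2) == 5) && (true && (1 < 4)))
step 1: [delta@0.0] ((14 == 5) && (true && (1 < 4)))
step 2: [delta@0] (false && (true && (1 < 4)))
step 3: [delta@1.1] (false && (true && true))
step 4: [delta@1] (false && true)
step 5: [delta@root] false

Answer: false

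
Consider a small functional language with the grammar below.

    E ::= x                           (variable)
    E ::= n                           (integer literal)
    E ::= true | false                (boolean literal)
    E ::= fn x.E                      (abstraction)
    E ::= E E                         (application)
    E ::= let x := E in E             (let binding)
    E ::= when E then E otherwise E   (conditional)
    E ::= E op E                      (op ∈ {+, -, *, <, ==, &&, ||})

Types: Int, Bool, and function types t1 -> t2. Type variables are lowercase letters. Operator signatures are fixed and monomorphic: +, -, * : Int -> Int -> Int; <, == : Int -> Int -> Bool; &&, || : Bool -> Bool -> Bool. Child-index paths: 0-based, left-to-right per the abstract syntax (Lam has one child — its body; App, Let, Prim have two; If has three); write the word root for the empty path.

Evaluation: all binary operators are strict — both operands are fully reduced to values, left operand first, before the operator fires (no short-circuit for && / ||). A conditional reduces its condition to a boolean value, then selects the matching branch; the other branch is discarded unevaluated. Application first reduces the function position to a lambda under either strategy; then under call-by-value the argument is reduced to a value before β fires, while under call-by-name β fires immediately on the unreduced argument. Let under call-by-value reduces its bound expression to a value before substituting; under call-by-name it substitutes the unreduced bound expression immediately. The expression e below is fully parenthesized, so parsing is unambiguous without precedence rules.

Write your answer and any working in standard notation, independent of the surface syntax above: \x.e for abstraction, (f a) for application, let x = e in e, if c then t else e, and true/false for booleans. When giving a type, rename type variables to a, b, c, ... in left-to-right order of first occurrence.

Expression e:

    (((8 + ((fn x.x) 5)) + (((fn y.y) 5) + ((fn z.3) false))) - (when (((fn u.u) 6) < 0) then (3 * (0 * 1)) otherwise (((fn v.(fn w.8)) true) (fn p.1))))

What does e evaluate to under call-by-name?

Answer: 13

Working:
step 0: (((8 + ((\x.x) 5)) + (((\y.y) 5) + ((\z.3) false))) - (if (((\u.u) 6) < 0) then (3 * (0 * 1)) else (((\v.(\w.8)) true) (\p.1))))
step 1: [beta@0.0.1] (((8 + 5) + (((\y.y) 5) + ((\z.3) false))) - (if (((\u.u) 6) < 0) then (3 * (0 * 1)) else (((\v.(\w.8)) true) (\p.1))))
step 2: [delta@0.0] ((13 + (((\y.y) 5) + ((\z.3) false))) - (if (((\u.u) 6) < 0) then (3 * (0 * 1)) else (((\v.(\w.8)) true) (\p.1))))
step 3: [beta@0.1.0] ((13 + (5 + ((\z.3) false))) - (if (((\u.u) 6) < 0) then (3 * (0 * 1)) else (((\v.(\w.8)) true) (\p.1))))
step 4: [beta@0.1.1] ((13 + (5 + 3)) - (if (((\u.u) 6) < 0) then (3 * (0 * 1)) else (((\v.(\w.8)) true) (\p.1))))
step 5: [delta@0.1] ((13 + 8) - (if (((\u.u) 6) < 0) then (3 * (0 * 1)) else (((\v.(\w.8)) true) (\p.1))))
step 6: [delta@0] (21 - (if (((\u.u) 6) < 0) then (3 * (0 * 1)) else (((\v.(\w.8)) true) (\p.1))))
step 7: [beta@1.0.0] (21 - (if (6 < 0) then (3 * (0 * 1)) else (((\v.(\w.8)) true) (\p.1))))
step 8: [delta@1.0] (21 - (if false then (3 * (0 * 1)) else (((\v.(\w.8)) true) (\p.1))))
step 9: [if@1] (21 - (((\v.(\w.8)) true) (\p.1)))
step 10: [beta@1.0] (21 - ((\w.8) (\p.1)))
step 11: [beta@1] (21 - 8)
step 12: [delta@root] 13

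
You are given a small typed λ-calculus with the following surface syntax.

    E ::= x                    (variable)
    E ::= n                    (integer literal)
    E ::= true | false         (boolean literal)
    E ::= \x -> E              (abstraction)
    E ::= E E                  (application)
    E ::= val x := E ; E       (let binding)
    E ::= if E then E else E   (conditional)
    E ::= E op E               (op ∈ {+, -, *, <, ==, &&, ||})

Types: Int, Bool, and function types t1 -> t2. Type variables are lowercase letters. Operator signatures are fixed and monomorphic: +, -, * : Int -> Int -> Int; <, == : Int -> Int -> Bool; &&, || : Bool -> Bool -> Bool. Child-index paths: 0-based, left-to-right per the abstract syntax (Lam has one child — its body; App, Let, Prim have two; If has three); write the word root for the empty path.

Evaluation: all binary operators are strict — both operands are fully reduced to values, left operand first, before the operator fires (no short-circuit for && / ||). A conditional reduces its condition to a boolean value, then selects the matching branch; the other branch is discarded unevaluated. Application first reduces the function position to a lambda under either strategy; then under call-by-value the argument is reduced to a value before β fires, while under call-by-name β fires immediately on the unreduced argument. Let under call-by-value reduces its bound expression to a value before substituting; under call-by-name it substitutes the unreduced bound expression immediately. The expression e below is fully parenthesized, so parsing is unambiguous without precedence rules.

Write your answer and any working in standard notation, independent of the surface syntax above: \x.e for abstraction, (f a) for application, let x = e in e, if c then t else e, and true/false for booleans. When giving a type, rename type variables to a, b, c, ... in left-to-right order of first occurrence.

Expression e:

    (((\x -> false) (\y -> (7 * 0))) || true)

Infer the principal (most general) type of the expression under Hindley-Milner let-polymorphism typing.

Answer: Bool

Trace:
\x._ : a -> Bool
  unify Int ~ Int
  unify Int ~ Int
\y._ : b -> Int
  unify a -> Bool ~ (b -> Int) -> c
  unify a ~ b -> Int
  unify Bool ~ c
_ _ : Bool
  unify Bool ~ Bool
  unify Bool ~ Bool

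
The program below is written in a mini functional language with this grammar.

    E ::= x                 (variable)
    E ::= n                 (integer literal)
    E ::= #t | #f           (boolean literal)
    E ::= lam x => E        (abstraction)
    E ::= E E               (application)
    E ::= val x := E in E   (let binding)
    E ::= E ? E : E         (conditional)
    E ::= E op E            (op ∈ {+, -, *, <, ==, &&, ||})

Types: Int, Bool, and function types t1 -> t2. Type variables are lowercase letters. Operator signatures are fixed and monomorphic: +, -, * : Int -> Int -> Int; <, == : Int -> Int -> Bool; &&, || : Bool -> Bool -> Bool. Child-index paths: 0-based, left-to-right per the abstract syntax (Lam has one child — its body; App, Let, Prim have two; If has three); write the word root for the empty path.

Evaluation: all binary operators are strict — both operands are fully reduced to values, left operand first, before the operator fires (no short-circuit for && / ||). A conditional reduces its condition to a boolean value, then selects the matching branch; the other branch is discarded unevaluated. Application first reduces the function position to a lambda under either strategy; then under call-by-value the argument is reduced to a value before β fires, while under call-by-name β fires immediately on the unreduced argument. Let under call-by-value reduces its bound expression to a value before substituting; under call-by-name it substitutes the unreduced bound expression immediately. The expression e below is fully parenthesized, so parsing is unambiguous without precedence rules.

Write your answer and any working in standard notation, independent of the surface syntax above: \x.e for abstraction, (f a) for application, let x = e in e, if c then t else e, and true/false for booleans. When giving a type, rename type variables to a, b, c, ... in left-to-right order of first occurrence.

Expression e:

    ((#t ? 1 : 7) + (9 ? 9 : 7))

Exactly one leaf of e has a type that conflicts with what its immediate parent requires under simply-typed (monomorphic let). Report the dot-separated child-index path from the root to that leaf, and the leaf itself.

Working:
  unify Bool ~ Bool
  unify Int ~ Int
  unify Int ~ Int
  unify Int ~ Bool
  FAIL: mismatch Int ~ Bool

Answer: 1.0 : 9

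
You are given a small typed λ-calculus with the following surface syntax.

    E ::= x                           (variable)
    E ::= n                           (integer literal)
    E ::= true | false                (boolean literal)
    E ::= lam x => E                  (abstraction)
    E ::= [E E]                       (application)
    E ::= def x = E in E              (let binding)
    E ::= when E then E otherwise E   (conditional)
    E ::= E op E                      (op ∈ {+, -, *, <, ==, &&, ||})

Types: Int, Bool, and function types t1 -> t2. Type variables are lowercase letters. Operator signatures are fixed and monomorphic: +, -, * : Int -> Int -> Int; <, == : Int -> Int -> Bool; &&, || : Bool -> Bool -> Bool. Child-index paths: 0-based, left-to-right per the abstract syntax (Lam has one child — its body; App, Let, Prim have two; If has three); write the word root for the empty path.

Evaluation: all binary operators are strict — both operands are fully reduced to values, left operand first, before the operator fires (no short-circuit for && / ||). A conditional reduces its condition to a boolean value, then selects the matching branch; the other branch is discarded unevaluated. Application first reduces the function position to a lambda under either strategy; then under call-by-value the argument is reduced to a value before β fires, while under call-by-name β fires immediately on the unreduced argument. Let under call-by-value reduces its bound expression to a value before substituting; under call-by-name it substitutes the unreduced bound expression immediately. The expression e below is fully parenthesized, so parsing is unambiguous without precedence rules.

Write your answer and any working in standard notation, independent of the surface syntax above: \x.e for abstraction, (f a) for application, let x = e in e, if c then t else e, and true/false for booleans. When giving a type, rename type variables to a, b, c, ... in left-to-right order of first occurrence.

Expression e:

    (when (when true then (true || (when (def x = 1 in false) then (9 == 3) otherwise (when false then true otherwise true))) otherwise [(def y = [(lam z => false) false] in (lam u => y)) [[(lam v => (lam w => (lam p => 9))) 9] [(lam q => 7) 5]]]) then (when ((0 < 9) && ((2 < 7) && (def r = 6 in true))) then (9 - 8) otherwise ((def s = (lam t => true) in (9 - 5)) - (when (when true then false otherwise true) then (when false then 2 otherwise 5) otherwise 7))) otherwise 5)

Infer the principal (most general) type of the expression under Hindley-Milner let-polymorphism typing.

Answer: Int

Working:
  unify Bool ~ Bool
  unify Bool ~ Bool
let x : Int
  unify Bool ~ Bool
  unify Int ~ Int
  unify Int ~ Int
  unify Bool ~ Bool
  unify Bool ~ Bool
  unify Bool ~ Bool
  unify Bool ~ Bool
\z._ : a -> Bool
  unify a -> Bool ~ Bool -> b
  unify a ~ Bool
  unify Bool ~ b
_ _ : Bool
let y : Bool
y : Bool
\u._ : c -> Bool
\p._ : f -> Int
\w._ : e -> f -> Int
\v._ : d -> e -> f -> Int
  unify d -> e -> f -> Int ~ Int -> g
  unify d ~ Int
  unify e -> f -> Int ~ g
_ _ : e -> f -> Int
\q._ : h -> Int
  unify h -> Int ~ Int -> i
  unify h ~ Int
  unify Int ~ i
_ _ : Int
  unify e -> f -> Int ~ Int -> j
  unify e ~ Int
  unify f -> Int ~ j
_ _ : f -> Int
  unify c -> Bool ~ (f -> Int) -> k
  unify c ~ f -> Int
  unify Bool ~ k
_ _ : Bool
  unify Bool ~ Bool
  unify Bool ~ Bool
  unify Int ~ Int
  unify Int ~ Int
  unify Bool ~ Bool
  unify Int ~ Int
  unify Int ~ Int
  unify Bool ~ Bool
let r : Int
  unify Bool ~ Bool
  unify Bool ~ Bool
  unify Bool ~ Bool
  unify Int ~ Int
  unify Int ~ Int
\t._ : l -> Bool
let s : forall. l -> Bool
  unify Int ~ Int
  unify Int ~ Int
  unify Int ~ Int
  unify Bool ~ Bool
  unify Bool ~ Bool
  unify Bool ~ Bool
  unify Bool ~ Bool
  unify Int ~ Int
  unify Int ~ Int
  unify Int ~ Int
  unify Int ~ Int
  unify Int ~ Int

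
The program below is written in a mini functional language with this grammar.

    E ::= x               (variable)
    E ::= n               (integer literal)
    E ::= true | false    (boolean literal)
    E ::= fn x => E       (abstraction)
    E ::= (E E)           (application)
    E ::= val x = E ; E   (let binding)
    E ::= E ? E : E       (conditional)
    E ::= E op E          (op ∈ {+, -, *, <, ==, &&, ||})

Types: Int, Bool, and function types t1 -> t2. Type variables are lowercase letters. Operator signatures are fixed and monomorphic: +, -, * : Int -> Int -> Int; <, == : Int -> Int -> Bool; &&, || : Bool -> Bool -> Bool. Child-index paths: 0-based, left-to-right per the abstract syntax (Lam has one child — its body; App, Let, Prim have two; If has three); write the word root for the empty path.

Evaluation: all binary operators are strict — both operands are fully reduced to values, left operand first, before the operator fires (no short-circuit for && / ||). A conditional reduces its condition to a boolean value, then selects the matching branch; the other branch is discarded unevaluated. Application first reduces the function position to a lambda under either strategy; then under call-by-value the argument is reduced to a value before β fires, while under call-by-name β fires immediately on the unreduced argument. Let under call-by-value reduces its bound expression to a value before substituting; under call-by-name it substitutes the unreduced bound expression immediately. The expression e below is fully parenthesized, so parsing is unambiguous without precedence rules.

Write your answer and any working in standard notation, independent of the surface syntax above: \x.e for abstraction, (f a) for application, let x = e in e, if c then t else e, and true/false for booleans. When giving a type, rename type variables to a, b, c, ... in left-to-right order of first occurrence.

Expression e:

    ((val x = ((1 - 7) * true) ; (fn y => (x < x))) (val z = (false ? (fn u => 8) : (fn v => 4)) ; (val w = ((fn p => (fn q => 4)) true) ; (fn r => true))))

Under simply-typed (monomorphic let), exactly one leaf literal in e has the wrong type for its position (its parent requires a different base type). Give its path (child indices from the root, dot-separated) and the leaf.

Working:
  unify Int ~ Int
  unify Int ~ Int
  unify Int ~ Int
  unify Bool ~ Int
  FAIL: mismatch Bool ~ Int

Answer: 0.0.1 : true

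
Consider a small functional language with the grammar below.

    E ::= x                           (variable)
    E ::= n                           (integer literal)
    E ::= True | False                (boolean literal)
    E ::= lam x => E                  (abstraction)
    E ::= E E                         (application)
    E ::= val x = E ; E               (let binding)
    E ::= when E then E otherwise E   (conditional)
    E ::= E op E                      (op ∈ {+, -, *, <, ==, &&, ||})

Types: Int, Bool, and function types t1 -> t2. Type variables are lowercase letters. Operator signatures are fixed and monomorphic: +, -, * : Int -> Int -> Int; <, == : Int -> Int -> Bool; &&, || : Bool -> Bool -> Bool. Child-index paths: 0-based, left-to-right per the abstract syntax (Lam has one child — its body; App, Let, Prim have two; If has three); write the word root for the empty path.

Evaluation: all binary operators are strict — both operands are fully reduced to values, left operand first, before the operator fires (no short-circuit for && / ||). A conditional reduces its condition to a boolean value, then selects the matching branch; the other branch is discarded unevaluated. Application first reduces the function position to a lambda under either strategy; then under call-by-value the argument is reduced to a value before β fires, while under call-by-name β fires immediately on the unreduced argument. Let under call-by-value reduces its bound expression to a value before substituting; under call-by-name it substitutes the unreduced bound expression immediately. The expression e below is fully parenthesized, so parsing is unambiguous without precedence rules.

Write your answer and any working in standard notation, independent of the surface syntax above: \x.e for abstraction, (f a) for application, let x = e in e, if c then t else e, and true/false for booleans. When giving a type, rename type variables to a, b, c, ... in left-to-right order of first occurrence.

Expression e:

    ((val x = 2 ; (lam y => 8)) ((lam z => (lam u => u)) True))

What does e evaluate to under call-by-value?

Answer: 8

Trace:
step 0: ((let x = 2 in (\y.8)) ((\z.(\u.u)) true))
step 1: [let@0] ((\y.8) ((\z.(\u.u)) true))
step 2: [beta@1] ((\y.8) (\u.u))
step 3: [beta@root] 8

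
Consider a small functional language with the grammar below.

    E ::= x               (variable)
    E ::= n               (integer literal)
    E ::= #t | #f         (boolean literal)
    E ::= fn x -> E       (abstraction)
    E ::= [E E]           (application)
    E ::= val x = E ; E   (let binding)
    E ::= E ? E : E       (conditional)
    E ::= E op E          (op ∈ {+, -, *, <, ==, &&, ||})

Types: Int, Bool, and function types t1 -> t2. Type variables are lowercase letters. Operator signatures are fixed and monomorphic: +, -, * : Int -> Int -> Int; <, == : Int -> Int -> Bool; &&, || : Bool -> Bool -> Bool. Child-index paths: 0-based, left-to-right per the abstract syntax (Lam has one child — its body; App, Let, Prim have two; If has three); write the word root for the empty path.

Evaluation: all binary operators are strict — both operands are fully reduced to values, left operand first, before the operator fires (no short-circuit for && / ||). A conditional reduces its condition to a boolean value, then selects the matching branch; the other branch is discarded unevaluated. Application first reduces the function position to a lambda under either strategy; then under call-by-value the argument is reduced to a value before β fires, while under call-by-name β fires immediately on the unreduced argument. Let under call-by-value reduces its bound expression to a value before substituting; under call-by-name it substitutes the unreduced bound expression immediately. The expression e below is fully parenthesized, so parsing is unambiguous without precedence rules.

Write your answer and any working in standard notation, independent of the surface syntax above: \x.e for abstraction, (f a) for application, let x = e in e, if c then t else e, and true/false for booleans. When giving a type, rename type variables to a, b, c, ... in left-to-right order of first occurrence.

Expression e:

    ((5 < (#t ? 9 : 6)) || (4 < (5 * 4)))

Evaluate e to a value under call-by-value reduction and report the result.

Answer: true

Derivation:
step 0: ((5 < (if true then 9 else 6)) || (4 < (5 * 4)))
step 1: [if@0.1] ((5 < 9) || (4 < (5 * 4)))
step 2: [delta@0] (true || (4 < (5 * 4)))
step 3: [delta@1.1] (true || (4 < 20))
step 4: [delta@1] (true || true)
step 5: [delta@root] true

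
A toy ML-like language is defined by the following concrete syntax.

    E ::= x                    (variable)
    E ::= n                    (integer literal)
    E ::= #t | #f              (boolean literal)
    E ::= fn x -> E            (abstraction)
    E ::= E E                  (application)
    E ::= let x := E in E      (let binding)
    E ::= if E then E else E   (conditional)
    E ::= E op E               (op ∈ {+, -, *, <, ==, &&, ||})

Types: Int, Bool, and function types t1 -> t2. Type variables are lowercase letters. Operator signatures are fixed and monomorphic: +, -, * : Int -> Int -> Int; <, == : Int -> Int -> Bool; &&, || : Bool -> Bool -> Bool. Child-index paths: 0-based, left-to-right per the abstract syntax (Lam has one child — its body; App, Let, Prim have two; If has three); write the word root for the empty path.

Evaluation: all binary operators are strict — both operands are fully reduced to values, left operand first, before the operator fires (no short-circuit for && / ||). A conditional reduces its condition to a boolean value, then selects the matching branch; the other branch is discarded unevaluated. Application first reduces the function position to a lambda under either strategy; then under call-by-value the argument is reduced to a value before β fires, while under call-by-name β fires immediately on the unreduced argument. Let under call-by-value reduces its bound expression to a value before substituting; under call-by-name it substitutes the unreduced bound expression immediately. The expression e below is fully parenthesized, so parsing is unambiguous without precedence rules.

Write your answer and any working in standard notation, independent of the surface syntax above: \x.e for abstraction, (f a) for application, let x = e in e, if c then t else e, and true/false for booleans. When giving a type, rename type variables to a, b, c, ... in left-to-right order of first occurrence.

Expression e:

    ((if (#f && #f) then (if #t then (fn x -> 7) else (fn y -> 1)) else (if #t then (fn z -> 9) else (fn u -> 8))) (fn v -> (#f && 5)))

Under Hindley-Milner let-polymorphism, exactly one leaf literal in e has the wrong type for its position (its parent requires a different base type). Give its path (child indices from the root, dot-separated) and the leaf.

Derivation:
  unify Bool ~ Bool
  unify Bool ~ Bool
  unify Bool ~ Bool
  unify Bool ~ Bool
\x._ : a -> Int
\y._ : b -> Int
  unify a -> Int ~ b -> Int
  unify a ~ b
  unify Int ~ Int
  unify Bool ~ Bool
\z._ : c -> Int
\u._ : d -> Int
  unify c -> Int ~ d -> Int
  unify c ~ d
  unify Int ~ Int
  unify b -> Int ~ d -> Int
  unify b ~ d
  unify Int ~ Int
  unify Bool ~ Bool
  unify Int ~ Bool
  FAIL: mismatch Int ~ Bool

Answer: 1.0.1 : 5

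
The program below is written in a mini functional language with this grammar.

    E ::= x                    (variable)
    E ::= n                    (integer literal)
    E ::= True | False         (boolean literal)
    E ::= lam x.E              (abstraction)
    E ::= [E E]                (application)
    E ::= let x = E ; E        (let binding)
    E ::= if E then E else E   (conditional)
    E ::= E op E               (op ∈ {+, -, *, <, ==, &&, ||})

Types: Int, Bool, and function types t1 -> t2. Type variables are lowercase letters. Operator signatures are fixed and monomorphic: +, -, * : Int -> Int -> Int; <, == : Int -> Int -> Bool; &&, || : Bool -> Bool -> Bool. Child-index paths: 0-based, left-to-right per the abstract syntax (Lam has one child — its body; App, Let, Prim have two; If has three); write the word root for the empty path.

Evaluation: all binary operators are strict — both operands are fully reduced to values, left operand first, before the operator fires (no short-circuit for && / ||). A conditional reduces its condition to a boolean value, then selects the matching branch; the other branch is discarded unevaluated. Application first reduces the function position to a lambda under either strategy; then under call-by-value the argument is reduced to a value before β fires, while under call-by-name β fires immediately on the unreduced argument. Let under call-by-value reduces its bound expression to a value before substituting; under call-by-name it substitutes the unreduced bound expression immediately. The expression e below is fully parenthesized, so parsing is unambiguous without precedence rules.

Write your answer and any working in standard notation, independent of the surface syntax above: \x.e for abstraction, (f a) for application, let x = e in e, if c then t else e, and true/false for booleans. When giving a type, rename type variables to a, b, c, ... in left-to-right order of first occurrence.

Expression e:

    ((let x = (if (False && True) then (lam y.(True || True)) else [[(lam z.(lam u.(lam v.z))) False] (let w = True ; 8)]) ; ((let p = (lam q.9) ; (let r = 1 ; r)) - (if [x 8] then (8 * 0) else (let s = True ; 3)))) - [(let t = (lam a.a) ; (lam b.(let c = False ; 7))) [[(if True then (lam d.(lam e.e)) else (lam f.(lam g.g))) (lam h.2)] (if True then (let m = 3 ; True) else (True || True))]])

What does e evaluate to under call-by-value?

Derivation:
step 0: ((let x = (if (false && true) then (\y.(true || true)) else (((\z.(\u.(\v.z))) false) (let w = true in 8))) in ((let p = (\q.9) in (let r = 1 in r)) - (if (x 8) then (8 * 0) else (let s = true in 3)))) - ((let t = (\a.a) in (\b.(let c = false in 7))) (((if true then (\d.(\e.e)) else (\f.(\g.g))) (\h.2)) (if true then (let m = 3 in true) else (true || true)))))
step 1: [delta@0.0.0] ((let x = (if false then (\y.(true || true)) else (((\z.(\u.(\v.z))) false) (let w = true in 8))) in ((let p = (\q.9) in (let r = 1 in r)) - (if (x 8) then (8 * 0) else (let s = true in 3)))) - ((let t = (\a.a) in (\b.(let c = false in 7))) (((if true then (\d.(\e.e)) else (\f.(\g.g))) (\h.2)) (if true then (let m = 3 in true) else (true || true)))))
step 2: [if@0.0] ((let x = (((\z.(\u.(\v.z))) false) (let w = true in 8)) in ((let p = (\q.9) in (let r = 1 in r)) - (if (x 8) then (8 * 0) else (let s = true in 3)))) - ((let t = (\a.a) in (\b.(let c = false in 7))) (((if true then (\d.(\e.e)) else (\f.(\g.g))) (\h.2)) (if true then (let m = 3 in true) else (true || true)))))
step 3: [beta@0.0.0] ((let x = ((\u.(\v.false)) (let w = true in 8)) in ((let p = (\q.9) in (let r = 1 in r)) - (if (x 8) then (8 * 0) else (let s = true in 3)))) - ((let t = (\a.a) in (\b.(let c = false in 7))) (((if true then (\d.(\e.e)) else (\f.(\g.g))) (\h.2)) (if true then (let m = 3 in true) else (true || true)))))
step 4: [let@0.0.1] ((let x = ((\u.(\v.false)) 8) in ((let p = (\q.9) in (let r = 1 in r)) - (if (x 8) then (8 * 0) else (let s = true in 3)))) - ((let t = (\a.a) in (\b.(let c = false in 7))) (((if true then (\d.(\e.e)) else (\f.(\g.g))) (\h.2)) (if true then (let m = 3 in true) else (true || true)))))
step 5: [beta@0.0] ((let x = (\v.false) in ((let p = (\q.9) in (let r = 1 in r)) - (if (x 8) then (8 * 0) else (let s = true in 3)))) - ((let t = (\a.a) in (\b.(let c = false in 7))) (((if true then (\d.(\e.e)) else (\f.(\g.g))) (\h.2)) (if true then (let m = 3 in true) else (true || true)))))
step 6: [let@0] (((let p = (\q.9) in (let r = 1 in r)) - (if ((\v.false) 8) then (8 * 0) else (let s = true in 3))) - ((let t = (\a.a) in (\b.(let c = false in 7))) (((if true then (\d.(\e.e)) else (\f.(\g.g))) (\h.2)) (if true then (let m = 3 in true) else (true || true)))))
step 7: [let@0.0] (((let r = 1 in r) - (if ((\v.false) 8) then (8 * 0) else (let s = true in 3))) - ((let t = (\a.a) in (\b.(let c = false in 7))) (((if true then (\d.(\e.e)) else (\f.(\g.g))) (\h.2)) (if true then (let m = 3 in true) else (true || true)))))
step 8: [let@0.0] ((1 - (if ((\v.false) 8) then (8 * 0) else (let s = true in 3))) - ((let t = (\a.a) in (\b.(let c = false in 7))) (((if true then (\d.(\e.e)) else (\f.(\g.g))) (\h.2)) (if true then (let m = 3 in true) else (true || true)))))
step 9: [beta@0.1.0] ((1 - (if false then (8 * 0) else (let s = true in 3))) - ((let t = (\a.a) in (\b.(let c = false in 7))) (((if true then (\d.(\e.e)) else (\f.(\g.g))) (\h.2)) (if true then (let m = 3 in true) else (true || true)))))
step 10: [if@0.1] ((1 - (let s = true in 3)) - ((let t = (\a.a) in (\b.(let c = false in 7))) (((if true then (\d.(\e.e)) else (\f.(\g.g))) (\h.2)) (if true then (let m = 3 in true) else (true || true)))))
step 11: [let@0.1] ((1 - 3) - ((let t = (\a.a) in (\b.(let c = false in 7))) (((if true then (\d.(\e.e)) else (\f.(\g.g))) (\h.2)) (if true then (let m = 3 in true) else (true || true)))))
step 12: [delta@0] (-2 - ((let t = (\a.a) in (\b.(let c = false in 7))) (((if true then (\d.(\e.e)) else (\f.(\g.g))) (\h.2)) (if true then (let m = 3 in true) else (true || true)))))
step 13: [let@1.0] (-2 - ((\b.(let c = false in 7)) (((if true then (\d.(\e.e)) else (\f.(\g.g))) (\h.2)) (if true then (let m = 3 in true) else (true || true)))))
step 14: [if@1.1.0.0] (-2 - ((\b.(let c = false in 7)) (((\d.(\e.e)) (\h.2)) (if true then (let m = 3 in true) else (true || true)))))
step 15: [beta@1.1.0] (-2 - ((\b.(let c = false in 7)) ((\e.e) (if true then (let m = 3 in true) else (true || true)))))
step 16: [if@1.1.1] (-2 - ((\b.(let c = false in 7)) ((\e.e) (let m = 3 in true))))
step 17: [let@1.1.1] (-2 - ((\b.(let c = false in 7)) ((\e.e) true)))
step 18: [beta@1.1] (-2 - ((\b.(let c = false in 7)) true))
step 19: [beta@1] (-2 - (let c = false in 7))
step 20: [let@1] (-2 - 7)
step 21: [delta@root] -9

Answer: -9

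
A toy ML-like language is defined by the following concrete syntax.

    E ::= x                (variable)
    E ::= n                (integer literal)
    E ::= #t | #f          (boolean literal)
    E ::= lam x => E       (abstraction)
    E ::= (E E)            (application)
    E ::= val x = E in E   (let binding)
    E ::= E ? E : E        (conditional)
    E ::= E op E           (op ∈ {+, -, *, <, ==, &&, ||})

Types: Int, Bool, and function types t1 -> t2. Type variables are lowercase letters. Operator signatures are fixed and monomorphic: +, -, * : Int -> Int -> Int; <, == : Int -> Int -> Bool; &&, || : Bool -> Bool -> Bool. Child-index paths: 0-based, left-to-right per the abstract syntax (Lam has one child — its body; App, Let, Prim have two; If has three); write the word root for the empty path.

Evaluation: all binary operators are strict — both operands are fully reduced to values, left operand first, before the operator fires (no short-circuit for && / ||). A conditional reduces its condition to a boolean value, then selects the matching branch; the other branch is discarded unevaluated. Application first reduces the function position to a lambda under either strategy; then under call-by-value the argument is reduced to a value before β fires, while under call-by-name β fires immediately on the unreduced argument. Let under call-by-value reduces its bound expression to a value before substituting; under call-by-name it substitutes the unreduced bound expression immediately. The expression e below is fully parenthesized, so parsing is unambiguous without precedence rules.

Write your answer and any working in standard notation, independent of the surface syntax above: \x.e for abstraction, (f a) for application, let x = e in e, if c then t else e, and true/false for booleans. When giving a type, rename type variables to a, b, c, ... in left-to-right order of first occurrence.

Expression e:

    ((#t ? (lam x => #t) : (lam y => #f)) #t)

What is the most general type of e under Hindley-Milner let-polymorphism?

Answer: Bool

Working:
  unify Bool ~ Bool
\x._ : a -> Bool
\y._ : b -> Bool
  unify a -> Bool ~ b -> Bool
  unify a ~ b
  unify Bool ~ Bool
  unify b -> Bool ~ Bool -> c
  unify b ~ Bool
  unify Bool ~ c
_ _ : Bool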